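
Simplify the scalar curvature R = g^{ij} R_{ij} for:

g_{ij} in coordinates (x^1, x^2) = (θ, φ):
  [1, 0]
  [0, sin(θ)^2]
Non-zero Christoffel symbols (Γ^k_{ij} = Γ^k_{ji}):
Γ^θ_{φ φ} = -sin(2*θ)/2
Γ^φ_{θ φ} = 1/tan(θ)
Ricci tensor (R_{ij} = R^k_{ikj}): R_{θθ} = 1, R_{θφ} = 0, R_{φφ} = sin(θ)^2
Inverse metric: g^{θθ} = 1, g^{φφ} = 1/sin(θ)^2
R = g^{ij} R_{ij} = (1)(1) + (1/sin(θ)^2)(sin(θ)^2) = 2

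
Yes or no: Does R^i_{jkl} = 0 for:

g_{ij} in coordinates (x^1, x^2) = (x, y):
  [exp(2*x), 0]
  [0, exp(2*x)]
Non-zero Christoffel symbols:
Γ^x_{x x} = 1
Γ^x_{y y} = -1
Γ^y_{x y} = 1
Ricci tensor: R_{xx} = 0, R_{xy} = 0, R_{yy} = 0
All R_{ij} vanish; in 2 dimensions the Riemann tensor is fully determined by the Ricci tensor, so R^i_{jkl} = 0: the metric is flat (curvilinear coordinates on flat space).
Yes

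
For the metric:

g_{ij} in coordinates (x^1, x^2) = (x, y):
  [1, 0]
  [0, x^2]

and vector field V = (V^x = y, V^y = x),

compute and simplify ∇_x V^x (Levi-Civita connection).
Non-zero Christoffel symbols:
Γ^x_{y y} = -x
Γ^y_{x y} = 1/x
∇_x V^x = ∂_x V^x + Γ^x_{x j} V^j
  = (0) + (0)(y) + (0)(x)
  = 0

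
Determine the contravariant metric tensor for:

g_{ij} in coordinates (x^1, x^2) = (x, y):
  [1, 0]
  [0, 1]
The metric is diagonal, so g^{ij} is diagonal with entries 1/g_{ii}: diag(1, 1).
g^{ij}:
  [1, 0]
  [0, 1]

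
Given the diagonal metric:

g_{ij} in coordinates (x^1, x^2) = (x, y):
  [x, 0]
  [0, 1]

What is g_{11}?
With x^1 = x, x^2 = y, g_{11} = g_{xx} is the row-1, column-1 entry of the matrix.
g_{11} = x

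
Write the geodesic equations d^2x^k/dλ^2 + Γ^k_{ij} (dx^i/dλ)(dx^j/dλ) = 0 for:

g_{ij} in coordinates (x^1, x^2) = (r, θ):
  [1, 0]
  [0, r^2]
Geodesic equation: d^2x^k/dλ^2 + Γ^k_{ij} (dx^i/dλ)(dx^j/dλ) = 0.
Non-zero Christoffel symbols:
Γ^r_{θ θ} = -r
Γ^θ_{r θ} = 1/r
Substituting (the symmetric pair Γ^k_{ij}, Γ^k_{ji} combines into a factor 2):
d^2r/dλ^2 - r (dθ/dλ)^2 = 0
d^2θ/dλ^2 + (2/r) (dr/dλ)(dθ/dλ) = 0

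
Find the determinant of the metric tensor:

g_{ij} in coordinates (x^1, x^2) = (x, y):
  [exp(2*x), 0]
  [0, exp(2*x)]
For a 2×2 metric: det(g) = g_{11}·g_{22} - g_{12}·g_{21}
= (exp(2*x))·(exp(2*x)) - (0)·(0)
= exp(4*x) - 0
det(g) = exp(4*x)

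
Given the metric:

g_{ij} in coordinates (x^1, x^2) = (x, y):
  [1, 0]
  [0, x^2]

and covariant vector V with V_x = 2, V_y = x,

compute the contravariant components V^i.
Inverse metric (diagonal): g^{xx} = 1, g^{yy} = 1/x^2
V^i = g^{ij} V_j:
V^x = (1)(2) + (0)(x) = 2
V^y = (0)(2) + (1/x^2)(x) = 1/x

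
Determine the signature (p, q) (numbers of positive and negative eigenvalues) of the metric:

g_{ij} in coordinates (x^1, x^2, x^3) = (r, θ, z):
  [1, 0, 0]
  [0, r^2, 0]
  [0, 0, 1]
The metric is diagonal, so its eigenvalues are the diagonal entries: 1, r^2, 1 (at a generic point, where coordinate-dependent entries are positive).
3 positive, 0 negative.
(3, 0) - Riemannian (positive definite)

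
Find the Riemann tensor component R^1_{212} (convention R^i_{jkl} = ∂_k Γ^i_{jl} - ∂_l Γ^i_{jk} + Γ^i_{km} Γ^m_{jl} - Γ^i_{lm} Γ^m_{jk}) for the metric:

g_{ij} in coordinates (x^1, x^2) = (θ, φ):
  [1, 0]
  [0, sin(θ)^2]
Non-zero Christoffel symbols (Γ^k_{ij} = Γ^k_{ji}):
Γ^θ_{φ φ} = -sin(2*θ)/2
Γ^φ_{θ φ} = 1/tan(θ)
R^θ_{φ θ φ} = ∂_θ Γ^θ_{φ φ} - ∂_φ Γ^θ_{φ θ} + Γ^θ_{θ m} Γ^m_{φ φ} - Γ^θ_{φ m} Γ^m_{φ θ}
  = (-cos(2*θ)) - (0) + (0) - (-cos(θ)^2) = sin(θ)^2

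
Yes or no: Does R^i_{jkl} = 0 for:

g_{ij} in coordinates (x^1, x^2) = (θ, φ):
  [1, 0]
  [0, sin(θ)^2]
Non-zero Christoffel symbols:
Γ^θ_{φ φ} = -sin(2*θ)/2
Γ^φ_{θ φ} = 1/tan(θ)
Ricci tensor: R_{θθ} = 1, R_{θφ} = 0, R_{φφ} = sin(θ)^2
The Ricci tensor is non-zero, so the Riemann tensor is non-zero: not flat.
No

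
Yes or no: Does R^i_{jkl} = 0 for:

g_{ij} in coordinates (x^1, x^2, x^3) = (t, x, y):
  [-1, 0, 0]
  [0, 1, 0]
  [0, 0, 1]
All metric components are constant, so every Christoffel symbol vanishes and R^i_{jkl} = 0.
Yes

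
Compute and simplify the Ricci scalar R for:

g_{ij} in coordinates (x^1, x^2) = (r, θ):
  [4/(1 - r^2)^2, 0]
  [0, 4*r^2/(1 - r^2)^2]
Non-zero Christoffel symbols (Γ^k_{ij} = Γ^k_{ji}):
Γ^r_{r r} = 2*r/(1 - r^2)
Γ^r_{θ θ} = (r^3 + r)/(r^2 - 1)
Γ^θ_{r θ} = (-r^2 - 1)/(r^3 - r)
Ricci tensor (R_{ij} = R^k_{ikj}): R_{rr} = -4/(r^2 - 1)^2, R_{rθ} = 0, R_{θθ} = -4*r^2/(r^2 - 1)^2
Inverse metric: g^{rr} = (1 - r^2)^2/4, g^{θθ} = (1 - r^2)^2/(4*r^2)
R = g^{ij} R_{ij} = ((1 - r^2)^2/4)(-4/(r^2 - 1)^2) + ((1 - r^2)^2/(4*r^2))(-4*r^2/(r^2 - 1)^2) = -2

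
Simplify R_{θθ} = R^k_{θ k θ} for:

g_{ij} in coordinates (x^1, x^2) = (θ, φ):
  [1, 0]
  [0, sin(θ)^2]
Non-zero Christoffel symbols (Γ^k_{ij} = Γ^k_{ji}):
Γ^θ_{φ φ} = -sin(2*θ)/2
Γ^φ_{θ φ} = 1/tan(θ)
R^θ_{θ θ θ} = 0 (a repeated index in an antisymmetric pair)
R^φ_{θ φ θ} = ∂_φ Γ^φ_{θ θ} - ∂_θ Γ^φ_{θ φ} + Γ^φ_{φ m} Γ^m_{θ θ} - Γ^φ_{θ m} Γ^m_{θ φ}
  = (0) - (-1/sin(θ)^2) + (0) - (1/tan(θ)^2) = 1
R_{θθ} = R^θ_{θ θ θ} + R^φ_{θ φ θ} = (0) + (1) = 1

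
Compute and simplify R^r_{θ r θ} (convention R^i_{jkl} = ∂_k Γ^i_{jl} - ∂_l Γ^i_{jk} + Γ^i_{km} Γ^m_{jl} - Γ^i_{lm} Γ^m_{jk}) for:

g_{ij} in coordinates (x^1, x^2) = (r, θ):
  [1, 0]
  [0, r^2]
Non-zero Christoffel symbols (Γ^k_{ij} = Γ^k_{ji}):
Γ^r_{θ θ} = -r
Γ^θ_{r θ} = 1/r
R^r_{θ r θ} = ∂_r Γ^r_{θ θ} - ∂_θ Γ^r_{θ r} + Γ^r_{r m} Γ^m_{θ θ} - Γ^r_{θ m} Γ^m_{θ r}
  = (-1) - (0) + (0) - (-1) = 0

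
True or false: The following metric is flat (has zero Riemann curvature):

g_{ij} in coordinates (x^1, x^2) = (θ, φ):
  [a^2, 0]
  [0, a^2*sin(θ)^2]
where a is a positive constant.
Non-zero Christoffel symbols:
Γ^θ_{φ φ} = -sin(2*θ)/2
Γ^φ_{θ φ} = 1/tan(θ)
Ricci tensor: R_{θθ} = 1, R_{θφ} = 0, R_{φφ} = sin(θ)^2
The Ricci tensor is non-zero, so the Riemann tensor is non-zero: not flat.
False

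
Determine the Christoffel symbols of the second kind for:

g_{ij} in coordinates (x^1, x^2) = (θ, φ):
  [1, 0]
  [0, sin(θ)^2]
Using Γ^k_{ij} = (1/2) g^{km} (∂_i g_{mj} + ∂_j g_{mi} - ∂_m g_{ij}); the metric is diagonal, so only the m = k term contributes.
Non-zero symbols (using the symmetry Γ^k_{ij} = Γ^k_{ji}):
Γ^θ_{φ φ} = (1/2) g^{θθ} (∂_φ g_{θφ} + ∂_φ g_{θφ} - ∂_θ g_{φφ}) = (1/2)(1)((0) + (0) - (sin(2*θ))) = -sin(2*θ)/2
Γ^φ_{θ φ} = (1/2) g^{φφ} (∂_θ g_{φφ} + ∂_φ g_{φθ} - ∂_φ g_{θφ}) = (1/2)(1/sin(θ)^2)((sin(2*θ)) + (0) - (0)) = 1/tan(θ)
All other Christoffel symbols are zero.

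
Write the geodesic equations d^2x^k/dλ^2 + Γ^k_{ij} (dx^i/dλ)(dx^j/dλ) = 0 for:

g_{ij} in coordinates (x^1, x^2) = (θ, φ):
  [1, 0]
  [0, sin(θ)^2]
Geodesic equation: d^2x^k/dλ^2 + Γ^k_{ij} (dx^i/dλ)(dx^j/dλ) = 0.
Non-zero Christoffel symbols:
Γ^θ_{φ φ} = -sin(2*θ)/2
Γ^φ_{θ φ} = 1/tan(θ)
Substituting (the symmetric pair Γ^k_{ij}, Γ^k_{ji} combines into a factor 2):
d^2θ/dλ^2 - (sin(2*θ)/2) (dφ/dλ)^2 = 0
d^2φ/dλ^2 + (2/tan(θ)) (dθ/dλ)(dφ/dλ) = 0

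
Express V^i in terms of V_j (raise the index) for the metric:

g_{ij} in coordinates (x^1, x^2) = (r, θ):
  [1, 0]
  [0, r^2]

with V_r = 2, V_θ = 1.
Inverse metric (diagonal): g^{rr} = 1, g^{θθ} = 1/r^2
V^i = g^{ij} V_j:
V^r = (1)(2) + (0)(1) = 2
V^θ = (0)(2) + (1/r^2)(1) = 1/r^2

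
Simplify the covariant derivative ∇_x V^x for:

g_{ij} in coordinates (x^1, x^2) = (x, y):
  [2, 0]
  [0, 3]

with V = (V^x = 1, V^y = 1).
All Christoffel symbols are zero.
∇_x V^x = ∂_x V^x + Γ^x_{x j} V^j
  = (0) + (0)(1) + (0)(1)
  = 0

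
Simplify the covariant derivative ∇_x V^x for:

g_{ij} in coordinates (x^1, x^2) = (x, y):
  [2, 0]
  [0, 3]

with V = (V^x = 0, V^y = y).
All Christoffel symbols are zero.
∇_x V^x = ∂_x V^x + Γ^x_{x j} V^j
  = (0) + (0)(0) + (0)(y)
  = 0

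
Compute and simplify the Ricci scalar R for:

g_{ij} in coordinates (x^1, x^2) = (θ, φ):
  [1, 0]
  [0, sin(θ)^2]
Non-zero Christoffel symbols (Γ^k_{ij} = Γ^k_{ji}):
Γ^θ_{φ φ} = -sin(2*θ)/2
Γ^φ_{θ φ} = 1/tan(θ)
Ricci tensor (R_{ij} = R^k_{ikj}): R_{θθ} = 1, R_{θφ} = 0, R_{φφ} = sin(θ)^2
Inverse metric: g^{θθ} = 1, g^{φφ} = 1/sin(θ)^2
R = g^{ij} R_{ij} = (1)(1) + (1/sin(θ)^2)(sin(θ)^2) = 2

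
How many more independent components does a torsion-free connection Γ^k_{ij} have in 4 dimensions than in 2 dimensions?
Independent components in n dimensions: n × n(n+1)/2 = n^2(n+1)/2.
4D: 4 × 10 = 40
2D: 2 × 3 = 6
Difference = 40 - 6 = 34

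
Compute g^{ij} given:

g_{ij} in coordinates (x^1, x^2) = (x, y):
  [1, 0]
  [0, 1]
The metric is diagonal, so g^{ij} is diagonal with entries 1/g_{ii}: diag(1, 1).
g^{ij}:
  [1, 0]
  [0, 1]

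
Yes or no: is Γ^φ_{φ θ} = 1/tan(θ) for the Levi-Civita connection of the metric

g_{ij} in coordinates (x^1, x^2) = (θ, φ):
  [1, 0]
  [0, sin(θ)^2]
Γ^φ_{φ θ} = (1/2) g^{φφ} (∂_φ g_{φθ} + ∂_θ g_{φφ} - ∂_φ g_{φθ}) = (1/2)(1/sin(θ)^2)((0) + (sin(2*θ)) - (0)) = 1/tan(θ)
This equals the proposed value 1/tan(θ).
Yes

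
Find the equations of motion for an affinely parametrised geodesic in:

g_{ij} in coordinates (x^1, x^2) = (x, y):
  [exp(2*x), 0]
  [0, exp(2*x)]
Geodesic equation: d^2x^k/dλ^2 + Γ^k_{ij} (dx^i/dλ)(dx^j/dλ) = 0.
Non-zero Christoffel symbols:
Γ^x_{x x} = 1
Γ^x_{y y} = -1
Γ^y_{x y} = 1
Substituting (the symmetric pair Γ^k_{ij}, Γ^k_{ji} combines into a factor 2):
d^2x/dλ^2 + (dx/dλ)^2 - (dy/dλ)^2 = 0
d^2y/dλ^2 + 2 (dx/dλ)(dy/dλ) = 0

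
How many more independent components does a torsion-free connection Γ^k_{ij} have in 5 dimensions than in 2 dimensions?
Independent components in n dimensions: n × n(n+1)/2 = n^2(n+1)/2.
5D: 5 × 15 = 75
2D: 2 × 3 = 6
Difference = 75 - 6 = 69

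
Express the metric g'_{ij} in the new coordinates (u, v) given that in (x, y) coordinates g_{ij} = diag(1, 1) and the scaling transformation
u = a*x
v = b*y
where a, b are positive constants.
Invert the transformation: x = u/a, y = v/b
g'_{ij} = (∂x^k/∂x'^i)(∂x^l/∂x'^j) g_{kl}; with g_{kl} = δ_{kl} this is Σ_k (∂x^k/∂x'^i)(∂x^k/∂x'^j).
Jacobian: ∂x/∂u = 1/a, ∂x/∂v = 0, ∂y/∂u = 0, ∂y/∂v = 1/b
g'_{uu} = (1/a)(1/a) + (0)(0) = 1/a^2
g'_{uv} = (1/a)(0) + (0)(1/b) = 0
g'_{vv} = (0)(0) + (1/b)(1/b) = 1/b^2
g'_{ij} = diag(1/a^2, 1/b^2)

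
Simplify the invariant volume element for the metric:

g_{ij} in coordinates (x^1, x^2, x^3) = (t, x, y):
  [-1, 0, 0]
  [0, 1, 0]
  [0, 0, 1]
det(g) = -1
√|det(g)| = 1
Volume element: dV = 1 dt dx dy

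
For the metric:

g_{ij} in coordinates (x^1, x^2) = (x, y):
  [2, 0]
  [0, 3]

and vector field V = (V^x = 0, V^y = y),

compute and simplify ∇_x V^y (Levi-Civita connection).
All Christoffel symbols are zero.
∇_x V^y = ∂_x V^y + Γ^y_{x j} V^j
  = (0) + (0)(0) + (0)(y)
  = 0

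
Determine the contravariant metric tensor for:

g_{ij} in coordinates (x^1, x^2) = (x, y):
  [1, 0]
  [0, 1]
The metric is diagonal, so g^{ij} is diagonal with entries 1/g_{ii}: diag(1, 1).
g^{ij}:
  [1, 0]
  [0, 1]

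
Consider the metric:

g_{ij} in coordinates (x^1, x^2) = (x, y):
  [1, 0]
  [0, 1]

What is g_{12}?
With x^1 = x, x^2 = y, g_{12} = g_{xy} is the row-1, column-2 entry of the matrix.
g_{12} = 0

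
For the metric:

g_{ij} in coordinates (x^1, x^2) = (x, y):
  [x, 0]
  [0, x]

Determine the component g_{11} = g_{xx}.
With x^1 = x, x^2 = y, g_{11} = g_{xx} is the row-1, column-1 entry of the matrix.
g_{11} = x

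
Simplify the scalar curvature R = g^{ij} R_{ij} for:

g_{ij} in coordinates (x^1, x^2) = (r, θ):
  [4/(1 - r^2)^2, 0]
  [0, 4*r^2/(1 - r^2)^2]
Non-zero Christoffel symbols (Γ^k_{ij} = Γ^k_{ji}):
Γ^r_{r r} = 2*r/(1 - r^2)
Γ^r_{θ θ} = (r^3 + r)/(r^2 - 1)
Γ^θ_{r θ} = (-r^2 - 1)/(r^3 - r)
Ricci tensor (R_{ij} = R^k_{ikj}): R_{rr} = -4/(r^2 - 1)^2, R_{rθ} = 0, R_{θθ} = -4*r^2/(r^2 - 1)^2
Inverse metric: g^{rr} = (1 - r^2)^2/4, g^{θθ} = (1 - r^2)^2/(4*r^2)
R = g^{ij} R_{ij} = ((1 - r^2)^2/4)(-4/(r^2 - 1)^2) + ((1 - r^2)^2/(4*r^2))(-4*r^2/(r^2 - 1)^2) = -2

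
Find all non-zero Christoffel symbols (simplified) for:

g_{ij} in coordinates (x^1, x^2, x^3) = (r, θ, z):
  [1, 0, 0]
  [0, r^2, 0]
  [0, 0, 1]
Using Γ^k_{ij} = (1/2) g^{km} (∂_i g_{mj} + ∂_j g_{mi} - ∂_m g_{ij}); the metric is diagonal, so only the m = k term contributes.
Non-zero symbols (using the symmetry Γ^k_{ij} = Γ^k_{ji}):
Γ^r_{θ θ} = (1/2) g^{rr} (∂_θ g_{rθ} + ∂_θ g_{rθ} - ∂_r g_{θθ}) = (1/2)(1)((0) + (0) - (2*r)) = -r
Γ^θ_{r θ} = (1/2) g^{θθ} (∂_r g_{θθ} + ∂_θ g_{θr} - ∂_θ g_{rθ}) = (1/2)(1/r^2)((2*r) + (0) - (0)) = 1/r
All other Christoffel symbols are zero.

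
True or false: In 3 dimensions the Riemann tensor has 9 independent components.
n^2(n^2-1)/12 = 9·8/12 = 6 independent components for n = 3.
False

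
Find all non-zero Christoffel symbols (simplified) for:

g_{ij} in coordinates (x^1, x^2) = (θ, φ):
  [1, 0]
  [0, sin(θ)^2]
Using Γ^k_{ij} = (1/2) g^{km} (∂_i g_{mj} + ∂_j g_{mi} - ∂_m g_{ij}); the metric is diagonal, so only the m = k term contributes.
Non-zero symbols (using the symmetry Γ^k_{ij} = Γ^k_{ji}):
Γ^θ_{φ φ} = (1/2) g^{θθ} (∂_φ g_{θφ} + ∂_φ g_{θφ} - ∂_θ g_{φφ}) = (1/2)(1)((0) + (0) - (sin(2*θ))) = -sin(2*θ)/2
Γ^φ_{θ φ} = (1/2) g^{φφ} (∂_θ g_{φφ} + ∂_φ g_{φθ} - ∂_φ g_{θφ}) = (1/2)(1/sin(θ)^2)((sin(2*θ)) + (0) - (0)) = 1/tan(θ)
All other Christoffel symbols are zero.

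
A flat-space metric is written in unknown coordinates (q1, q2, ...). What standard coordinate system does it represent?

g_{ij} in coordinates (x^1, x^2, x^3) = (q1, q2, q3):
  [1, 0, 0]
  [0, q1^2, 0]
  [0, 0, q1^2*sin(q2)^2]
The line element ds^2 = dq1^2 + q1^2 dq2^2 + q1^2 sin(q2)^2 dq3^2 is dr^2 + r^2 dθ^2 + r^2 sin(θ)^2 dφ^2 with q1 = r, q2 = θ, q3 = φ.
spherical coordinates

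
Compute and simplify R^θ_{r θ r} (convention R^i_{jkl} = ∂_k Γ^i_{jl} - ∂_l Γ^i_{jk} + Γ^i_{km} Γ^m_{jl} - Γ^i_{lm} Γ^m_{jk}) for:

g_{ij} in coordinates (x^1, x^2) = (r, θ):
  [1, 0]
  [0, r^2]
Non-zero Christoffel symbols (Γ^k_{ij} = Γ^k_{ji}):
Γ^r_{θ θ} = -r
Γ^θ_{r θ} = 1/r
R^θ_{r θ r} = ∂_θ Γ^θ_{r r} - ∂_r Γ^θ_{r θ} + Γ^θ_{θ m} Γ^m_{r r} - Γ^θ_{r m} Γ^m_{r θ}
  = (0) - (-1/r^2) + (0) - (1/r^2) = 0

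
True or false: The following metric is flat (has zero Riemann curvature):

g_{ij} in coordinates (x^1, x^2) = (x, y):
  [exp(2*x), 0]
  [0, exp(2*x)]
Non-zero Christoffel symbols:
Γ^x_{x x} = 1
Γ^x_{y y} = -1
Γ^y_{x y} = 1
Ricci tensor: R_{xx} = 0, R_{xy} = 0, R_{yy} = 0
All R_{ij} vanish; in 2 dimensions the Riemann tensor is fully determined by the Ricci tensor, so R^i_{jkl} = 0: the metric is flat (curvilinear coordinates on flat space).
True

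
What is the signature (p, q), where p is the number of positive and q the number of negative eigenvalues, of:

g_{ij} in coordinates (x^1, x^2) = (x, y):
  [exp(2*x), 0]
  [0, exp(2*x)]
The metric is diagonal, so its eigenvalues are the diagonal entries: exp(2*x), exp(2*x) (at a generic point, where coordinate-dependent entries are positive).
2 positive, 0 negative.
(2, 0) - Riemannian (positive definite)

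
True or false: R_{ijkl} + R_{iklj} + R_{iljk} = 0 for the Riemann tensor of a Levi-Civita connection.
This is the first (algebraic) Bianchi identity.
True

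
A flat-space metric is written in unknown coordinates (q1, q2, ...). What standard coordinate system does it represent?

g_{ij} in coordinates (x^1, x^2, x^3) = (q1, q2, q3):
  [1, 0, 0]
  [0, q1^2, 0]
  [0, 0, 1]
The line element ds^2 = dq1^2 + q1^2 dq2^2 + dq3^2 is dr^2 + r^2 dθ^2 + dz^2 with q1 = r, q2 = θ, q3 = z.
cylindrical coordinates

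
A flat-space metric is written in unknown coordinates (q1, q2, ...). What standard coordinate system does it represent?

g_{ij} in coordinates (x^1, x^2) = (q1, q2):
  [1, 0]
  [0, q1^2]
The line element ds^2 = dq1^2 + q1^2 dq2^2 is dr^2 + r^2 dθ^2 with q1 = r, q2 = θ.
polar coordinates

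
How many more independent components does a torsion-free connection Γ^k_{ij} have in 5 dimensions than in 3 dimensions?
Independent components in n dimensions: n × n(n+1)/2 = n^2(n+1)/2.
5D: 5 × 15 = 75
3D: 3 × 6 = 18
Difference = 75 - 18 = 57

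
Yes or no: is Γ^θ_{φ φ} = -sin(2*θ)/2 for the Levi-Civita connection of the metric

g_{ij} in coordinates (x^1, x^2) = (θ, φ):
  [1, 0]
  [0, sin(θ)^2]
Γ^θ_{φ φ} = (1/2) g^{θθ} (∂_φ g_{θφ} + ∂_φ g_{θφ} - ∂_θ g_{φφ}) = (1/2)(1)((0) + (0) - (sin(2*θ))) = -sin(2*θ)/2
This equals the proposed value -sin(2*θ)/2.
Yes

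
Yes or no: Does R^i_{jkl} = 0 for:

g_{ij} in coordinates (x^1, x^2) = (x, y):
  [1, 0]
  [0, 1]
All metric components are constant, so every Christoffel symbol vanishes and R^i_{jkl} = 0.
Yes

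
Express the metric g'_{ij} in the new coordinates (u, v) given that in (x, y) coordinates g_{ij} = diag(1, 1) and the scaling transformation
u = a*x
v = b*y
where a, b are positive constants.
Invert the transformation: x = u/a, y = v/b
g'_{ij} = (∂x^k/∂x'^i)(∂x^l/∂x'^j) g_{kl}; with g_{kl} = δ_{kl} this is Σ_k (∂x^k/∂x'^i)(∂x^k/∂x'^j).
Jacobian: ∂x/∂u = 1/a, ∂x/∂v = 0, ∂y/∂u = 0, ∂y/∂v = 1/b
g'_{uu} = (1/a)(1/a) + (0)(0) = 1/a^2
g'_{uv} = (1/a)(0) + (0)(1/b) = 0
g'_{vv} = (0)(0) + (1/b)(1/b) = 1/b^2
g'_{ij} = diag(1/a^2, 1/b^2)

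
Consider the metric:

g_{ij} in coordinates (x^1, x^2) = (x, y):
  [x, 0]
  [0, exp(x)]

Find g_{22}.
With x^1 = x, x^2 = y, g_{22} = g_{yy} is the row-2, column-2 entry of the matrix.
g_{22} = exp(x)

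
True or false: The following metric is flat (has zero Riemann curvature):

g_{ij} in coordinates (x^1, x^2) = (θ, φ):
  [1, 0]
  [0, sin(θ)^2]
Non-zero Christoffel symbols:
Γ^θ_{φ φ} = -sin(2*θ)/2
Γ^φ_{θ φ} = 1/tan(θ)
Ricci tensor: R_{θθ} = 1, R_{θφ} = 0, R_{φφ} = sin(θ)^2
The Ricci tensor is non-zero, so the Riemann tensor is non-zero: not flat.
False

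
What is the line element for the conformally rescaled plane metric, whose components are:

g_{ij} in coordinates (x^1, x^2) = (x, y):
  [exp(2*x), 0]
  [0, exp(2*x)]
ds^2 = g_{ij} dx^i dx^j; only the non-zero components contribute.
ds^2 = exp(2*x) dx^2 + exp(2*x) dy^2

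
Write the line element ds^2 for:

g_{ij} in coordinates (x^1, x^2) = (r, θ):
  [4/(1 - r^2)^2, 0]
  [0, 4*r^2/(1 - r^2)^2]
ds^2 = g_{ij} dx^i dx^j; only the non-zero components contribute.
ds^2 = (4/(1 - r^2)^2) dr^2 + (4*r^2/(1 - r^2)^2) dθ^2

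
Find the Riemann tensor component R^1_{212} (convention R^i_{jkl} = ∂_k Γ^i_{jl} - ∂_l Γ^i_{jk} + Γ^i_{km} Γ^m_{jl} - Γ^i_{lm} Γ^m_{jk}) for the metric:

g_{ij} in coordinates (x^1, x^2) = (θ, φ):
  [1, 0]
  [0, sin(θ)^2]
Non-zero Christoffel symbols (Γ^k_{ij} = Γ^k_{ji}):
Γ^θ_{φ φ} = -sin(2*θ)/2
Γ^φ_{θ φ} = 1/tan(θ)
R^θ_{φ θ φ} = ∂_θ Γ^θ_{φ φ} - ∂_φ Γ^θ_{φ θ} + Γ^θ_{θ m} Γ^m_{φ φ} - Γ^θ_{φ m} Γ^m_{φ θ}
  = (-cos(2*θ)) - (0) + (0) - (-cos(θ)^2) = sin(θ)^2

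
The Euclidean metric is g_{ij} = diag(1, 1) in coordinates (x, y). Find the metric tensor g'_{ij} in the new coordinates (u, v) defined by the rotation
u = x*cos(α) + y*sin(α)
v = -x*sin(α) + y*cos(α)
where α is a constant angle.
Invert the transformation: x = u*cos(α) - v*sin(α), y = u*sin(α) + v*cos(α)
g'_{ij} = (∂x^k/∂x'^i)(∂x^l/∂x'^j) g_{kl}; with g_{kl} = δ_{kl} this is Σ_k (∂x^k/∂x'^i)(∂x^k/∂x'^j).
Jacobian: ∂x/∂u = cos(α), ∂x/∂v = -sin(α), ∂y/∂u = sin(α), ∂y/∂v = cos(α)
g'_{uu} = (cos(α))(cos(α)) + (sin(α))(sin(α)) = 1
g'_{uv} = (cos(α))(-sin(α)) + (sin(α))(cos(α)) = 0
g'_{vv} = (-sin(α))(-sin(α)) + (cos(α))(cos(α)) = 1
g'_{ij} = diag(1, 1)
The Euclidean metric is invariant under rotations.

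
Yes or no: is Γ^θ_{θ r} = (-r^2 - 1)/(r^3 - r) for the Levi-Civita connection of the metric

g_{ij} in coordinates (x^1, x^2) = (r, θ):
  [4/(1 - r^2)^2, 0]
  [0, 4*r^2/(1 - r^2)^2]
Γ^θ_{θ r} = (1/2) g^{θθ} (∂_θ g_{θr} + ∂_r g_{θθ} - ∂_θ g_{θr}) = (1/2)((1 - r^2)^2/(4*r^2))((0) + (-8*(r^3 + r)/(r^2 - 1)^3) - (0)) = (-r^2 - 1)/(r^3 - r)
This equals the proposed value (-r^2 - 1)/(r^3 - r).
Yes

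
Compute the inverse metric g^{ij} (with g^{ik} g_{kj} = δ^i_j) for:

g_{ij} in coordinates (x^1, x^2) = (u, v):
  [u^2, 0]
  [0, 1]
The metric is diagonal, so g^{ij} is diagonal with entries 1/g_{ii}: diag(1/(u^2), 1).
g^{ij}:
  [1/u^2, 0]
  [0, 1]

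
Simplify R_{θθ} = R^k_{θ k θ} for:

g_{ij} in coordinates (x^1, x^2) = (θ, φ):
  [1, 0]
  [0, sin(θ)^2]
Non-zero Christoffel symbols (Γ^k_{ij} = Γ^k_{ji}):
Γ^θ_{φ φ} = -sin(2*θ)/2
Γ^φ_{θ φ} = 1/tan(θ)
R^θ_{θ θ θ} = 0 (a repeated index in an antisymmetric pair)
R^φ_{θ φ θ} = ∂_φ Γ^φ_{θ θ} - ∂_θ Γ^φ_{θ φ} + Γ^φ_{φ m} Γ^m_{θ θ} - Γ^φ_{θ m} Γ^m_{θ φ}
  = (0) - (-1/sin(θ)^2) + (0) - (1/tan(θ)^2) = 1
R_{θθ} = R^θ_{θ θ θ} + R^φ_{θ φ θ} = (0) + (1) = 1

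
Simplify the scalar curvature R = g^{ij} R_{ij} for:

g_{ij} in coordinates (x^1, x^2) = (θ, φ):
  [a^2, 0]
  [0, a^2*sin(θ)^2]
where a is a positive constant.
Non-zero Christoffel symbols (Γ^k_{ij} = Γ^k_{ji}):
Γ^θ_{φ φ} = -sin(2*θ)/2
Γ^φ_{θ φ} = 1/tan(θ)
Ricci tensor (R_{ij} = R^k_{ikj}): R_{θθ} = 1, R_{θφ} = 0, R_{φφ} = sin(θ)^2
Inverse metric: g^{θθ} = 1/a^2, g^{φφ} = 1/(a^2*sin(θ)^2)
R = g^{ij} R_{ij} = (1/a^2)(1) + (1/(a^2*sin(θ)^2))(sin(θ)^2) = 2/a^2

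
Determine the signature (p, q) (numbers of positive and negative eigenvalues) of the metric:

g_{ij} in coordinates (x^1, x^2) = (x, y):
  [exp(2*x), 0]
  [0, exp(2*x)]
The metric is diagonal, so its eigenvalues are the diagonal entries: exp(2*x), exp(2*x) (at a generic point, where coordinate-dependent entries are positive).
2 positive, 0 negative.
(2, 0) - Riemannian (positive definite)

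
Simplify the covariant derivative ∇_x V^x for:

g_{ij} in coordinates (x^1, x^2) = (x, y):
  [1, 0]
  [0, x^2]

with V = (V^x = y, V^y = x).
Non-zero Christoffel symbols:
Γ^x_{y y} = -x
Γ^y_{x y} = 1/x
∇_x V^x = ∂_x V^x + Γ^x_{x j} V^j
  = (0) + (0)(y) + (0)(x)
  = 0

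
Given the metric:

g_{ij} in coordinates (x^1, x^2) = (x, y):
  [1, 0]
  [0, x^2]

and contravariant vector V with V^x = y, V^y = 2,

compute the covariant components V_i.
V_i = g_{ij} V^j:
V_x = (1)(y) + (0)(2) = y
V_y = (0)(y) + (x^2)(2) = 2*x^2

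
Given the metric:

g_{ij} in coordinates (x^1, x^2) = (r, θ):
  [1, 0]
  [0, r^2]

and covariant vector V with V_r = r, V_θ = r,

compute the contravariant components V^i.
Inverse metric (diagonal): g^{rr} = 1, g^{θθ} = 1/r^2
V^i = g^{ij} V_j:
V^r = (1)(r) + (0)(r) = r
V^θ = (0)(r) + (1/r^2)(r) = 1/r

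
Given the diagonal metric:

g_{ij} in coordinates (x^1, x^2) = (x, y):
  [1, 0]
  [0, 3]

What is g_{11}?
With x^1 = x, x^2 = y, g_{11} = g_{xx} is the row-1, column-1 entry of the matrix.
g_{11} = 1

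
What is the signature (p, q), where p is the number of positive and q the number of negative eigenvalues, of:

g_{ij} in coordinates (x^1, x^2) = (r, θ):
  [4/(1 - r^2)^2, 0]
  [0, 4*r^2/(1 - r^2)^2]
The metric is diagonal, so its eigenvalues are the diagonal entries: 4/(1 - r^2)^2, 4*r^2/(1 - r^2)^2 (at a generic point, where coordinate-dependent entries are positive).
2 positive, 0 negative.
(2, 0) - Riemannian (positive definite)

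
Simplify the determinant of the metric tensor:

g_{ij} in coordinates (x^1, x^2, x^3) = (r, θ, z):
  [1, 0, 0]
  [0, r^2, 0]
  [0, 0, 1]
Diagonal metric: det(g) = g_{11}·g_{22}·g_{33}
= (1)·(r^2)·(1)
det(g) = r^2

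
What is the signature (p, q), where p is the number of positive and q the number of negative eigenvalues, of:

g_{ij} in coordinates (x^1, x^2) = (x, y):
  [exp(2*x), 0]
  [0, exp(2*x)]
The metric is diagonal, so its eigenvalues are the diagonal entries: exp(2*x), exp(2*x) (at a generic point, where coordinate-dependent entries are positive).
2 positive, 0 negative.
(2, 0) - Riemannian (positive definite)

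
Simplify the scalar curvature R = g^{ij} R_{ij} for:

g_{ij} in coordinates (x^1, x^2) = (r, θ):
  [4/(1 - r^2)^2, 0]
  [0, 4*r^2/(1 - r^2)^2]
Non-zero Christoffel symbols (Γ^k_{ij} = Γ^k_{ji}):
Γ^r_{r r} = 2*r/(1 - r^2)
Γ^r_{θ θ} = (r^3 + r)/(r^2 - 1)
Γ^θ_{r θ} = (-r^2 - 1)/(r^3 - r)
Ricci tensor (R_{ij} = R^k_{ikj}): R_{rr} = -4/(r^2 - 1)^2, R_{rθ} = 0, R_{θθ} = -4*r^2/(r^2 - 1)^2
Inverse metric: g^{rr} = (1 - r^2)^2/4, g^{θθ} = (1 - r^2)^2/(4*r^2)
R = g^{ij} R_{ij} = ((1 - r^2)^2/4)(-4/(r^2 - 1)^2) + ((1 - r^2)^2/(4*r^2))(-4*r^2/(r^2 - 1)^2) = -2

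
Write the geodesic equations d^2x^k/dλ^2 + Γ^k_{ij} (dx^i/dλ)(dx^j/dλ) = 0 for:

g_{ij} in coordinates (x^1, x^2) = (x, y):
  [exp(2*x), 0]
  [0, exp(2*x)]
Geodesic equation: d^2x^k/dλ^2 + Γ^k_{ij} (dx^i/dλ)(dx^j/dλ) = 0.
Non-zero Christoffel symbols:
Γ^x_{x x} = 1
Γ^x_{y y} = -1
Γ^y_{x y} = 1
Substituting (the symmetric pair Γ^k_{ij}, Γ^k_{ji} combines into a factor 2):
d^2x/dλ^2 + (dx/dλ)^2 - (dy/dλ)^2 = 0
d^2y/dλ^2 + 2 (dx/dλ)(dy/dλ) = 0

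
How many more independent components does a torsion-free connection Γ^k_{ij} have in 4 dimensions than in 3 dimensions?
Independent components in n dimensions: n × n(n+1)/2 = n^2(n+1)/2.
4D: 4 × 10 = 40
3D: 3 × 6 = 18
Difference = 40 - 18 = 22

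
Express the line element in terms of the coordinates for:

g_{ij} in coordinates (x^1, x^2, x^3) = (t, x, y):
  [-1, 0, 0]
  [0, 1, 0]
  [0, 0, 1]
ds^2 = g_{ij} dx^i dx^j; only the non-zero components contribute.
ds^2 = -dt^2 + dx^2 + dy^2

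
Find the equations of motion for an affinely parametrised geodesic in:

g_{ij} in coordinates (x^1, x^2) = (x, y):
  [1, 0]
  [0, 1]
Geodesic equation: d^2x^k/dλ^2 + Γ^k_{ij} (dx^i/dλ)(dx^j/dλ) = 0.
All Christoffel symbols vanish, so the geodesics are straight lines:
d^2x/dλ^2 = 0
d^2y/dλ^2 = 0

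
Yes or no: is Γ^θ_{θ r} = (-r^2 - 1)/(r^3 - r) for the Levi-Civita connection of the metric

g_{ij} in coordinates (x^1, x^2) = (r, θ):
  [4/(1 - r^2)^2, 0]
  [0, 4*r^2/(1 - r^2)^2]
Γ^θ_{θ r} = (1/2) g^{θθ} (∂_θ g_{θr} + ∂_r g_{θθ} - ∂_θ g_{θr}) = (1/2)((1 - r^2)^2/(4*r^2))((0) + (-8*(r^3 + r)/(r^2 - 1)^3) - (0)) = (-r^2 - 1)/(r^3 - r)
This equals the proposed value (-r^2 - 1)/(r^3 - r).
Yes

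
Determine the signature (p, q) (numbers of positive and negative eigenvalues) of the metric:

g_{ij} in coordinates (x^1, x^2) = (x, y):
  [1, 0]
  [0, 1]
The metric is diagonal, so its eigenvalues are the diagonal entries: 1, 1 (at a generic point, where coordinate-dependent entries are positive).
2 positive, 0 negative.
(2, 0) - Riemannian (positive definite)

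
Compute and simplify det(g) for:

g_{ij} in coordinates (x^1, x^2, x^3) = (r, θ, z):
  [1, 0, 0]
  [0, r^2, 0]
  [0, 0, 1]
Diagonal metric: det(g) = g_{11}·g_{22}·g_{33}
= (1)·(r^2)·(1)
det(g) = r^2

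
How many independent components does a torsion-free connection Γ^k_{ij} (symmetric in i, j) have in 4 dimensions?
Γ^k_{ij} has n choices for the upper index and n(n+1)/2 independent symmetric lower index pairs.
Total = 4 × 4×5/2 = 4 × 10 = 40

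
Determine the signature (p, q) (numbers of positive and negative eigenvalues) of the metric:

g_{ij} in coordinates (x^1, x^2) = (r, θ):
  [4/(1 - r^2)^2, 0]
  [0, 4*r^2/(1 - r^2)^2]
The metric is diagonal, so its eigenvalues are the diagonal entries: 4/(1 - r^2)^2, 4*r^2/(1 - r^2)^2 (at a generic point, where coordinate-dependent entries are positive).
2 positive, 0 negative.
(2, 0) - Riemannian (positive definite)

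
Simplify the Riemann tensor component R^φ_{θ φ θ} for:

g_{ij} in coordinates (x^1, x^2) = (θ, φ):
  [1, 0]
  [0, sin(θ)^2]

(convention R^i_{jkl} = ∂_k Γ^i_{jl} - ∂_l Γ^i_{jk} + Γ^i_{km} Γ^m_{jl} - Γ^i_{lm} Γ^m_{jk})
Non-zero Christoffel symbols (Γ^k_{ij} = Γ^k_{ji}):
Γ^θ_{φ φ} = -sin(2*θ)/2
Γ^φ_{θ φ} = 1/tan(θ)
R^φ_{θ φ θ} = ∂_φ Γ^φ_{θ θ} - ∂_θ Γ^φ_{θ φ} + Γ^φ_{φ m} Γ^m_{θ θ} - Γ^φ_{θ m} Γ^m_{θ φ}
  = (0) - (-1/sin(θ)^2) + (0) - (1/tan(θ)^2) = 1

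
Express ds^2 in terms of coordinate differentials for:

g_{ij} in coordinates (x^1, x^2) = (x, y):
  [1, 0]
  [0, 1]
ds^2 = g_{ij} dx^i dx^j; only the non-zero components contribute.
ds^2 = dx^2 + dy^2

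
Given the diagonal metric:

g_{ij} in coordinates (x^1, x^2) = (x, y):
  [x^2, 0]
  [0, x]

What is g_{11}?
With x^1 = x, x^2 = y, g_{11} = g_{xx} is the row-1, column-1 entry of the matrix.
g_{11} = x^2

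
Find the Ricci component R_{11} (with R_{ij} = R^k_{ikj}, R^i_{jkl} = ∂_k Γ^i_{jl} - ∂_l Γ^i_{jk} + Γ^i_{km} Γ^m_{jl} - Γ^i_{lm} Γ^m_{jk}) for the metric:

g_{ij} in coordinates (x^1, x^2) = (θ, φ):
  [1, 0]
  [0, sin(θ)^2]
Non-zero Christoffel symbols (Γ^k_{ij} = Γ^k_{ji}):
Γ^θ_{φ φ} = -sin(2*θ)/2
Γ^φ_{θ φ} = 1/tan(θ)
R^θ_{θ θ θ} = 0 (a repeated index in an antisymmetric pair)
R^φ_{θ φ θ} = ∂_φ Γ^φ_{θ θ} - ∂_θ Γ^φ_{θ φ} + Γ^φ_{φ m} Γ^m_{θ θ} - Γ^φ_{θ m} Γ^m_{θ φ}
  = (0) - (-1/sin(θ)^2) + (0) - (1/tan(θ)^2) = 1
R_{θθ} = R^θ_{θ θ θ} + R^φ_{θ φ θ} = (0) + (1) = 1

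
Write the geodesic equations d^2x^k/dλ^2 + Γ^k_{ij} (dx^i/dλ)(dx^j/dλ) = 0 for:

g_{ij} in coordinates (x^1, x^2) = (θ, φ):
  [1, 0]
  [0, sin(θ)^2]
Geodesic equation: d^2x^k/dλ^2 + Γ^k_{ij} (dx^i/dλ)(dx^j/dλ) = 0.
Non-zero Christoffel symbols:
Γ^θ_{φ φ} = -sin(2*θ)/2
Γ^φ_{θ φ} = 1/tan(θ)
Substituting (the symmetric pair Γ^k_{ij}, Γ^k_{ji} combines into a factor 2):
d^2θ/dλ^2 - (sin(2*θ)/2) (dφ/dλ)^2 = 0
d^2φ/dλ^2 + (2/tan(θ)) (dθ/dλ)(dφ/dλ) = 0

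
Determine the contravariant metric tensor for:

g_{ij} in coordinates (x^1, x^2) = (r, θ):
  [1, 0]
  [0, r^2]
The metric is diagonal, so g^{ij} is diagonal with entries 1/g_{ii}: diag(1, 1/(r^2)).
g^{ij}:
  [1, 0]
  [0, 1/r^2]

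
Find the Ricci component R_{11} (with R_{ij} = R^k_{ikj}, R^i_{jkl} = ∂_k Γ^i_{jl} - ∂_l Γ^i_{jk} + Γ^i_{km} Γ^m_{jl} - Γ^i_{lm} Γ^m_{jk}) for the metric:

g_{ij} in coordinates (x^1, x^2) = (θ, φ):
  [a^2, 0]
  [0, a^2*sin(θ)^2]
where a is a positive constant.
Non-zero Christoffel symbols (Γ^k_{ij} = Γ^k_{ji}):
Γ^θ_{φ φ} = -sin(2*θ)/2
Γ^φ_{θ φ} = 1/tan(θ)
R^θ_{θ θ θ} = 0 (a repeated index in an antisymmetric pair)
R^φ_{θ φ θ} = ∂_φ Γ^φ_{θ θ} - ∂_θ Γ^φ_{θ φ} + Γ^φ_{φ m} Γ^m_{θ θ} - Γ^φ_{θ m} Γ^m_{θ φ}
  = (0) - (-1/sin(θ)^2) + (0) - (1/tan(θ)^2) = 1
R_{θθ} = R^θ_{θ θ θ} + R^φ_{θ φ θ} = (0) + (1) = 1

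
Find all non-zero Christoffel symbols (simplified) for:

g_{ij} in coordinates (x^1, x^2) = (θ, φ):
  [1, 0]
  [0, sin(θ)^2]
Using Γ^k_{ij} = (1/2) g^{km} (∂_i g_{mj} + ∂_j g_{mi} - ∂_m g_{ij}); the metric is diagonal, so only the m = k term contributes.
Non-zero symbols (using the symmetry Γ^k_{ij} = Γ^k_{ji}):
Γ^θ_{φ φ} = (1/2) g^{θθ} (∂_φ g_{θφ} + ∂_φ g_{θφ} - ∂_θ g_{φφ}) = (1/2)(1)((0) + (0) - (sin(2*θ))) = -sin(2*θ)/2
Γ^φ_{θ φ} = (1/2) g^{φφ} (∂_θ g_{φφ} + ∂_φ g_{φθ} - ∂_φ g_{θφ}) = (1/2)(1/sin(θ)^2)((sin(2*θ)) + (0) - (0)) = 1/tan(θ)
All other Christoffel symbols are zero.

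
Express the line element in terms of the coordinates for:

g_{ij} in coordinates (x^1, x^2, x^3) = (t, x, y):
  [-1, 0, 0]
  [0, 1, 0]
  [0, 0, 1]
ds^2 = g_{ij} dx^i dx^j; only the non-zero components contribute.
ds^2 = -dt^2 + dx^2 + dy^2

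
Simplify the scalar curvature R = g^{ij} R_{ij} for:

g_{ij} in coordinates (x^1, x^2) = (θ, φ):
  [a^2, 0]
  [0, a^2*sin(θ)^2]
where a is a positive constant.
Non-zero Christoffel symbols (Γ^k_{ij} = Γ^k_{ji}):
Γ^θ_{φ φ} = -sin(2*θ)/2
Γ^φ_{θ φ} = 1/tan(θ)
Ricci tensor (R_{ij} = R^k_{ikj}): R_{θθ} = 1, R_{θφ} = 0, R_{φφ} = sin(θ)^2
Inverse metric: g^{θθ} = 1/a^2, g^{φφ} = 1/(a^2*sin(θ)^2)
R = g^{ij} R_{ij} = (1/a^2)(1) + (1/(a^2*sin(θ)^2))(sin(θ)^2) = 2/a^2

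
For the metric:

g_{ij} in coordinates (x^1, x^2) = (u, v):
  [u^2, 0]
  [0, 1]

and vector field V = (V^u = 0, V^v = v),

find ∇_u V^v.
Non-zero Christoffel symbols:
Γ^u_{u u} = 1/u
∇_u V^v = ∂_u V^v + Γ^v_{u j} V^j
  = (0) + (0)(0) + (0)(v)
  = 0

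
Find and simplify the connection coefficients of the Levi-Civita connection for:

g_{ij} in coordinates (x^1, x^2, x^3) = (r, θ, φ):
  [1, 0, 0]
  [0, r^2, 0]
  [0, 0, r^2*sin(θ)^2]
Using Γ^k_{ij} = (1/2) g^{km} (∂_i g_{mj} + ∂_j g_{mi} - ∂_m g_{ij}); the metric is diagonal, so only the m = k term contributes.
Non-zero symbols (using the symmetry Γ^k_{ij} = Γ^k_{ji}):
Γ^r_{θ θ} = (1/2) g^{rr} (∂_θ g_{rθ} + ∂_θ g_{rθ} - ∂_r g_{θθ}) = (1/2)(1)((0) + (0) - (2*r)) = -r
Γ^r_{φ φ} = (1/2) g^{rr} (∂_φ g_{rφ} + ∂_φ g_{rφ} - ∂_r g_{φφ}) = (1/2)(1)((0) + (0) - (2*r*sin(θ)^2)) = -r*sin(θ)^2
Γ^θ_{r θ} = (1/2) g^{θθ} (∂_r g_{θθ} + ∂_θ g_{θr} - ∂_θ g_{rθ}) = (1/2)(1/r^2)((2*r) + (0) - (0)) = 1/r
Γ^θ_{φ φ} = (1/2) g^{θθ} (∂_φ g_{θφ} + ∂_φ g_{θφ} - ∂_θ g_{φφ}) = (1/2)(1/r^2)((0) + (0) - (r^2*sin(2*θ))) = -sin(2*θ)/2
Γ^φ_{r φ} = (1/2) g^{φφ} (∂_r g_{φφ} + ∂_φ g_{φr} - ∂_φ g_{rφ}) = (1/2)(1/(r^2*sin(θ)^2))((2*r*sin(θ)^2) + (0) - (0)) = 1/r
Γ^φ_{θ φ} = (1/2) g^{φφ} (∂_θ g_{φφ} + ∂_φ g_{φθ} - ∂_φ g_{θφ}) = (1/2)(1/(r^2*sin(θ)^2))((r^2*sin(2*θ)) + (0) - (0)) = 1/tan(θ)
All other Christoffel symbols are zero.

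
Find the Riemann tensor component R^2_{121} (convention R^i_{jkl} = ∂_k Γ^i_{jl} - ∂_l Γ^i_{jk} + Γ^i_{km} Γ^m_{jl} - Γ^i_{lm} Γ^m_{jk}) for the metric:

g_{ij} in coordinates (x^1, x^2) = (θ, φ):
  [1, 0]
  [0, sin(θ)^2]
Non-zero Christoffel symbols (Γ^k_{ij} = Γ^k_{ji}):
Γ^θ_{φ φ} = -sin(2*θ)/2
Γ^φ_{θ φ} = 1/tan(θ)
R^φ_{θ φ θ} = ∂_φ Γ^φ_{θ θ} - ∂_θ Γ^φ_{θ φ} + Γ^φ_{φ m} Γ^m_{θ θ} - Γ^φ_{θ m} Γ^m_{θ φ}
  = (0) - (-1/sin(θ)^2) + (0) - (1/tan(θ)^2) = 1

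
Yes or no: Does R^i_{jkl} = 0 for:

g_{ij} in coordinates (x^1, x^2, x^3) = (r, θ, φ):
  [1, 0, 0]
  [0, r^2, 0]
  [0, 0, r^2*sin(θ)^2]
Non-zero Christoffel symbols:
Γ^r_{θ θ} = -r
Γ^r_{φ φ} = -r*sin(θ)^2
Γ^θ_{r θ} = 1/r
Γ^θ_{φ φ} = -sin(2*θ)/2
Γ^φ_{r φ} = 1/r
Γ^φ_{θ φ} = 1/tan(θ)
Ricci tensor: R_{rr} = 0, R_{rθ} = 0, R_{rφ} = 0, R_{θθ} = 0, R_{θφ} = 0, R_{φφ} = 0
All R_{ij} vanish; in 3 dimensions the Riemann tensor is fully determined by the Ricci tensor, so R^i_{jkl} = 0: the metric is flat (curvilinear coordinates on flat space).
Yes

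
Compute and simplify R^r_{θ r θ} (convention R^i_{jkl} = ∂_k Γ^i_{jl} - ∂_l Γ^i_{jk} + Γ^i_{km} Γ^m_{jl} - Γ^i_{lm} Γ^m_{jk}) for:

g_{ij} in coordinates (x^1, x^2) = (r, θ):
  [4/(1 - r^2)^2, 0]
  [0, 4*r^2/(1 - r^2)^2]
Non-zero Christoffel symbols (Γ^k_{ij} = Γ^k_{ji}):
Γ^r_{r r} = 2*r/(1 - r^2)
Γ^r_{θ θ} = (r^3 + r)/(r^2 - 1)
Γ^θ_{r θ} = (-r^2 - 1)/(r^3 - r)
R^r_{θ r θ} = ∂_r Γ^r_{θ θ} - ∂_θ Γ^r_{θ r} + Γ^r_{r m} Γ^m_{θ θ} - Γ^r_{θ m} Γ^m_{θ r}
  = ((r^4 - 4*r^2 - 1)/(r^2 - 1)^2) - (0) + (-2*r^2*(r^2 + 1)/(r^2 - 1)^2) - (-(r^2 + 1)^2/(r^2 - 1)^2) = -4*r^2/(r^2 - 1)^2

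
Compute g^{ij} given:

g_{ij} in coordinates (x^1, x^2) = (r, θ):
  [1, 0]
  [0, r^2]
The metric is diagonal, so g^{ij} is diagonal with entries 1/g_{ii}: diag(1, 1/(r^2)).
g^{ij}:
  [1, 0]
  [0, 1/r^2]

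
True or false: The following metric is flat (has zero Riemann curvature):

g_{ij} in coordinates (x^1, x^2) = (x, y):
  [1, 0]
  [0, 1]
All metric components are constant, so every Christoffel symbol vanishes and R^i_{jkl} = 0.
True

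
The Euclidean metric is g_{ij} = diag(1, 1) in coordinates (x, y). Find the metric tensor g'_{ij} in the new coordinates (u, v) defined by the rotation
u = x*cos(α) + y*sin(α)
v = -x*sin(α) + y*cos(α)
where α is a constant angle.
Invert the transformation: x = u*cos(α) - v*sin(α), y = u*sin(α) + v*cos(α)
g'_{ij} = (∂x^k/∂x'^i)(∂x^l/∂x'^j) g_{kl}; with g_{kl} = δ_{kl} this is Σ_k (∂x^k/∂x'^i)(∂x^k/∂x'^j).
Jacobian: ∂x/∂u = cos(α), ∂x/∂v = -sin(α), ∂y/∂u = sin(α), ∂y/∂v = cos(α)
g'_{uu} = (cos(α))(cos(α)) + (sin(α))(sin(α)) = 1
g'_{uv} = (cos(α))(-sin(α)) + (sin(α))(cos(α)) = 0
g'_{vv} = (-sin(α))(-sin(α)) + (cos(α))(cos(α)) = 1
g'_{ij} = diag(1, 1)
The Euclidean metric is invariant under rotations.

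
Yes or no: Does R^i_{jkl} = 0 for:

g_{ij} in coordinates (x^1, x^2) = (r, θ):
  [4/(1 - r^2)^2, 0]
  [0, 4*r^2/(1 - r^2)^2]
Non-zero Christoffel symbols:
Γ^r_{r r} = 2*r/(1 - r^2)
Γ^r_{θ θ} = (r^3 + r)/(r^2 - 1)
Γ^θ_{r θ} = (-r^2 - 1)/(r^3 - r)
Ricci tensor: R_{rr} = -4/(r^2 - 1)^2, R_{rθ} = 0, R_{θθ} = -4*r^2/(r^2 - 1)^2
The Ricci tensor is non-zero, so the Riemann tensor is non-zero: not flat.
No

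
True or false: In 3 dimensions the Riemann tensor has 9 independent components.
n^2(n^2-1)/12 = 9·8/12 = 6 independent components for n = 3.
False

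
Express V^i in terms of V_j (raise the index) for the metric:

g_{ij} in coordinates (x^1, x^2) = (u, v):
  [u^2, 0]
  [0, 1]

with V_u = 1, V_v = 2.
Inverse metric (diagonal): g^{uu} = 1/u^2, g^{vv} = 1
V^i = g^{ij} V_j:
V^u = (1/u^2)(1) + (0)(2) = 1/u^2
V^v = (0)(1) + (1)(2) = 2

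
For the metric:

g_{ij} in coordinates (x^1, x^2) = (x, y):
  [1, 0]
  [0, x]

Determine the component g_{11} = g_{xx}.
With x^1 = x, x^2 = y, g_{11} = g_{xx} is the row-1, column-1 entry of the matrix.
g_{11} = 1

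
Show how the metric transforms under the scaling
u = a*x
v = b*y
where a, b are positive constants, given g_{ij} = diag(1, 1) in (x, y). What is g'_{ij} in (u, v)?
Invert the transformation: x = u/a, y = v/b
g'_{ij} = (∂x^k/∂x'^i)(∂x^l/∂x'^j) g_{kl}; with g_{kl} = δ_{kl} this is Σ_k (∂x^k/∂x'^i)(∂x^k/∂x'^j).
Jacobian: ∂x/∂u = 1/a, ∂x/∂v = 0, ∂y/∂u = 0, ∂y/∂v = 1/b
g'_{uu} = (1/a)(1/a) + (0)(0) = 1/a^2
g'_{uv} = (1/a)(0) + (0)(1/b) = 0
g'_{vv} = (0)(0) + (1/b)(1/b) = 1/b^2
g'_{ij} = diag(1/a^2, 1/b^2)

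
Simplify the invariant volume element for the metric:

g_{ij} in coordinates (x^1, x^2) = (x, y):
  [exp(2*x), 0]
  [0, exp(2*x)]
det(g) = exp(4*x)
√|det(g)| = exp(2*x)
Volume element: dV = exp(2*x) dx dy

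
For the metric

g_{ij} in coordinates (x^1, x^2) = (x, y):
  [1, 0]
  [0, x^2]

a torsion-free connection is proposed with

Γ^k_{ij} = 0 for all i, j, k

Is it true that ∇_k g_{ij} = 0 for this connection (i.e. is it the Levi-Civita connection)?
Using ∇_k g_{ij} = ∂_k g_{ij} - Γ^m_{ki} g_{mj} - Γ^m_{kj} g_{im}:
∇_x g_{yy} = (2*x) - (0) - (0) = 2*x ≠ 0
So the connection is not metric compatible (it is not the Levi-Civita connection).
No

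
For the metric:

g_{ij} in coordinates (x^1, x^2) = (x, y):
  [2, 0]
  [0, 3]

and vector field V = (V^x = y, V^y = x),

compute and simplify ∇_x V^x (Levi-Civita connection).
All Christoffel symbols are zero.
∇_x V^x = ∂_x V^x + Γ^x_{x j} V^j
  = (0) + (0)(y) + (0)(x)
  = 0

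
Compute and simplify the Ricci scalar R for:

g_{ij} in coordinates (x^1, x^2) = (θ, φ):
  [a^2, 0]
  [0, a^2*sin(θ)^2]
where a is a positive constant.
Non-zero Christoffel symbols (Γ^k_{ij} = Γ^k_{ji}):
Γ^θ_{φ φ} = -sin(2*θ)/2
Γ^φ_{θ φ} = 1/tan(θ)
Ricci tensor (R_{ij} = R^k_{ikj}): R_{θθ} = 1, R_{θφ} = 0, R_{φφ} = sin(θ)^2
Inverse metric: g^{θθ} = 1/a^2, g^{φφ} = 1/(a^2*sin(θ)^2)
R = g^{ij} R_{ij} = (1/a^2)(1) + (1/(a^2*sin(θ)^2))(sin(θ)^2) = 2/a^2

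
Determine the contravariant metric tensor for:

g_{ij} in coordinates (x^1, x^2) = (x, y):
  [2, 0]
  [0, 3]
The metric is diagonal, so g^{ij} is diagonal with entries 1/g_{ii}: diag(1/2, 1/3).
g^{ij}:
  [1/2, 0]
  [0, 1/3]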